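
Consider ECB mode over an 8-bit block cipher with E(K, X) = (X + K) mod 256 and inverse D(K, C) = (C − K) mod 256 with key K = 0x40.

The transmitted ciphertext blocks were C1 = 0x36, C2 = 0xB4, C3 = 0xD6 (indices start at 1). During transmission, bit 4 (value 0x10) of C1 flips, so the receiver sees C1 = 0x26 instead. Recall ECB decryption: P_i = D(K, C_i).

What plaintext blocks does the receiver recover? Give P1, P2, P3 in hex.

P1 = 0xE6, P2 = 0x74, P3 = 0x96

Only C1 changed, to 0x26. In ECB, a change in C_i affects only P_i. Decrypting the received ciphertext:
P1: D(K, 0x26) = 0xE6.
P2: D(K, 0xB4) = 0x74.
P3: D(K, 0xD6) = 0x96.
Blocks that differ from the original plaintext: P1.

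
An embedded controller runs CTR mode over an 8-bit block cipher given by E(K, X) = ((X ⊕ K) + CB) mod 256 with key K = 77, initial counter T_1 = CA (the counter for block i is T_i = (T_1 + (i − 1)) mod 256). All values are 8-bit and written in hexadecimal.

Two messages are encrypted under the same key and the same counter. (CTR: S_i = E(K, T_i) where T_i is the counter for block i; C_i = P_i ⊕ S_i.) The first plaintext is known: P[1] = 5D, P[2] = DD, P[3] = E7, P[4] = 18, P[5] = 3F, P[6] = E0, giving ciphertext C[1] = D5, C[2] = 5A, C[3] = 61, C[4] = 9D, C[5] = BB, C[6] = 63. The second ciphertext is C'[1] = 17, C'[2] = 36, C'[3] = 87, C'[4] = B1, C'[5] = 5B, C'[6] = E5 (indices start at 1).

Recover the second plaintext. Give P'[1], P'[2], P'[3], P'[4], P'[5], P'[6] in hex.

In CTR with a reused counter, both messages share the same keystream S_i, so C_i ⊕ C'_i = P_i ⊕ P'_i and thus P'_i = P_i ⊕ C_i ⊕ C'_i.
P'[1]: 5D ⊕ D5 ⊕ 17 = 9F.
P'[2]: DD ⊕ 5A ⊕ 36 = B1.
P'[3]: E7 ⊕ 61 ⊕ 87 = 01.
P'[4]: 18 ⊕ 9D ⊕ B1 = 34.
P'[5]: 3F ⊕ BB ⊕ 5B = DF.
P'[6]: E0 ⊕ 63 ⊕ E5 = 66.

P'[1] = 9F, P'[2] = B1, P'[3] = 01, P'[4] = 34, P'[5] = DF, P'[6] = 66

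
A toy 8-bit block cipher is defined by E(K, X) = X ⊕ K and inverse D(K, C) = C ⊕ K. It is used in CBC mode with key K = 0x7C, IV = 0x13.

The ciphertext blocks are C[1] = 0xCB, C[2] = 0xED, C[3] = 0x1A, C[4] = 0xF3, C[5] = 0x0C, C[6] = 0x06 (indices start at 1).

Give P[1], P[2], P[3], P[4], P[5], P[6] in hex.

P[1] = 0xA4, P[2] = 0x5A, P[3] = 0x8B, P[4] = 0x95, P[5] = 0x83, P[6] = 0x76

CBC decryption: P_i = D(K, C_i) ⊕ C_{i−1}, with C_{0} = IV.
P[1]: D(K, 0xCB) = 0xB7; 0xB7 ⊕ 0x13 = 0xA4.
P[2]: D(K, 0xED) = 0x91; 0x91 ⊕ 0xCB = 0x5A.
P[3]: D(K, 0x1A) = 0x66; 0x66 ⊕ 0xED = 0x8B.
P[4]: D(K, 0xF3) = 0x8F; 0x8F ⊕ 0x1A = 0x95.
P[5]: D(K, 0x0C) = 0x70; 0x70 ⊕ 0xF3 = 0x83.
P[6]: D(K, 0x06) = 0x7A; 0x7A ⊕ 0x0C = 0x76.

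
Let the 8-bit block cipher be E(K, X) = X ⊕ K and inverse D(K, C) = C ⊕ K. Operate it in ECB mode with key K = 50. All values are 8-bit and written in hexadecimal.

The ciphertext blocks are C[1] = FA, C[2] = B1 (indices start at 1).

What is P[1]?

P[1] = AA

ECB decryption: P_i = D(K, C_i).
P[1]: D(K, FA) = AA.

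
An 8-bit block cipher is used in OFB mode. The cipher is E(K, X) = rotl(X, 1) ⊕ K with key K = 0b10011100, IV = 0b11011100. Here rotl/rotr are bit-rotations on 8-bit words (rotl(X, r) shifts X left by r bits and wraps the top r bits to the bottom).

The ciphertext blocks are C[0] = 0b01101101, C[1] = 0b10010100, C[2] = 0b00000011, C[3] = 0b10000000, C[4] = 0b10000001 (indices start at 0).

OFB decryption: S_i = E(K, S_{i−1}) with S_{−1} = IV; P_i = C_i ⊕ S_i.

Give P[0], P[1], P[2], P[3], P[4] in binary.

P[0]: S = E(K, 0b11011100) = 0b00100101; 0b01101101 ⊕ 0b00100101 = 0b01001000.
P[1]: S = E(K, 0b00100101) = 0b11010110; 0b10010100 ⊕ 0b11010110 = 0b01000010.
P[2]: S = E(K, 0b11010110) = 0b00110001; 0b00000011 ⊕ 0b00110001 = 0b00110010.
P[3]: S = E(K, 0b00110001) = 0b11111110; 0b10000000 ⊕ 0b11111110 = 0b01111110.
P[4]: S = E(K, 0b11111110) = 0b01100001; 0b10000001 ⊕ 0b01100001 = 0b11100000.

P[0] = 0b01001000, P[1] = 0b01000010, P[2] = 0b00110010, P[3] = 0b01111110, P[4] = 0b11100000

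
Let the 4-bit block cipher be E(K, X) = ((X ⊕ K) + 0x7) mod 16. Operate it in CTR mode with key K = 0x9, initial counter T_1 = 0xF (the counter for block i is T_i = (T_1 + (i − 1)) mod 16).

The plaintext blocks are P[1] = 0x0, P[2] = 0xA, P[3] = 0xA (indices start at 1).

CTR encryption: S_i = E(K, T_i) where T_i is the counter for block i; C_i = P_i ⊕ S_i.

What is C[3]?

C[1]: T = 0xF, S = E(K, T) = 0xD; 0x0 ⊕ 0xD = 0xD.
C[2]: T = 0x0, S = E(K, T) = 0x0; 0xA ⊕ 0x0 = 0xA.
C[3]: T = 0x1, S = E(K, T) = 0xF; 0xA ⊕ 0xF = 0x5.

C[3] = 0x5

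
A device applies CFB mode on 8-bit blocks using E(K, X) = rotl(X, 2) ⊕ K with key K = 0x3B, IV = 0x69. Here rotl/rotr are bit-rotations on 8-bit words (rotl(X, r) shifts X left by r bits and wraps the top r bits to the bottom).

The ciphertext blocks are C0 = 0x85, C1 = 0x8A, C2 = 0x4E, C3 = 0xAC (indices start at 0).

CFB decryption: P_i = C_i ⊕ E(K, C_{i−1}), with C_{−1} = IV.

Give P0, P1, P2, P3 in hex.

P0: E(K, 0x69) = 0x9E; 0x85 ⊕ 0x9E = 0x1B.
P1: E(K, 0x85) = 0x2D; 0x8A ⊕ 0x2D = 0xA7.
P2: E(K, 0x8A) = 0x11; 0x4E ⊕ 0x11 = 0x5F.
P3: E(K, 0x4E) = 0x02; 0xAC ⊕ 0x02 = 0xAE.

P0 = 0x1B, P1 = 0xA7, P2 = 0x5F, P3 = 0xAE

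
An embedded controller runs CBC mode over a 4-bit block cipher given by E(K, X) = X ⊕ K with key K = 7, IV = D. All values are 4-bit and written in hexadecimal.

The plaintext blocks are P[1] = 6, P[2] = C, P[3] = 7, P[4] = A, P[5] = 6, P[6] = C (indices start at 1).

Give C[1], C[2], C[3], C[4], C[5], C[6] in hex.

CBC encryption: C_i = E(K, P_i ⊕ C_{i−1}), with C_{0} = IV.
C[1]: P[1] ⊕ D = B; E(K, B) = C.
C[2]: P[2] ⊕ C = 0; E(K, 0) = 7.
C[3]: P[3] ⊕ 7 = 0; E(K, 0) = 7.
C[4]: P[4] ⊕ 7 = D; E(K, D) = A.
C[5]: P[5] ⊕ A = C; E(K, C) = B.
C[6]: P[6] ⊕ B = 7; E(K, 7) = 0.

C[1] = C, C[2] = 7, C[3] = 7, C[4] = A, C[5] = B, C[6] = 0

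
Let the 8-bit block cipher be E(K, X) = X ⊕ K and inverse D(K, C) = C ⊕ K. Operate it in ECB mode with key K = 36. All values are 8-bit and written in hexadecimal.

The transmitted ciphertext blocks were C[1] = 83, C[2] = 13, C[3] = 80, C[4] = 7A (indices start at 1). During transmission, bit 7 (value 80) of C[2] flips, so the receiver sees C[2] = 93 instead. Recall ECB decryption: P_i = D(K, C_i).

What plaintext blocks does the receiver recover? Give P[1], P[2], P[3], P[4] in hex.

Only C[2] changed, to 93. In ECB, a change in C_i affects only P_i. Decrypting the received ciphertext:
P[1]: D(K, 83) = B5.
P[2]: D(K, 93) = A5.
P[3]: D(K, 80) = B6.
P[4]: D(K, 7A) = 4C.
Blocks that differ from the original plaintext: P[2].

P[1] = B5, P[2] = A5, P[3] = B6, P[4] = 4C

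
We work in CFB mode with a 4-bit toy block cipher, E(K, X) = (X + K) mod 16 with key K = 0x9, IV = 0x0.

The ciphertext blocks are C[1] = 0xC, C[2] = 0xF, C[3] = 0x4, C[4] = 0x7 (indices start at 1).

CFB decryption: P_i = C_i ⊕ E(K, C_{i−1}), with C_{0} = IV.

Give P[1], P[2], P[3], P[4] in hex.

P[1] = 0x5, P[2] = 0xA, P[3] = 0xC, P[4] = 0xA

P[1]: E(K, 0x0) = 0x9; 0xC ⊕ 0x9 = 0x5.
P[2]: E(K, 0xC) = 0x5; 0xF ⊕ 0x5 = 0xA.
P[3]: E(K, 0xF) = 0x8; 0x4 ⊕ 0x8 = 0xC.
P[4]: E(K, 0x4) = 0xD; 0x7 ⊕ 0xD = 0xA.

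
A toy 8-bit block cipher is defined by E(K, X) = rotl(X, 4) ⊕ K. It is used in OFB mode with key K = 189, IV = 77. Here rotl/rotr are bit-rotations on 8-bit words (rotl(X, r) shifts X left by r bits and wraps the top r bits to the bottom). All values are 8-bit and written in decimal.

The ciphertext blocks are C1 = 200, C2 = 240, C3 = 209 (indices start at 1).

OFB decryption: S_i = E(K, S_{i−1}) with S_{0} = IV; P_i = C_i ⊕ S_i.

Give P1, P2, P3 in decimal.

P1 = 161, P2 = 219, P3 = 222

P1: S = E(K, 77) = 105; 200 ⊕ 105 = 161.
P2: S = E(K, 105) = 43; 240 ⊕ 43 = 219.
P3: S = E(K, 43) = 15; 209 ⊕ 15 = 222.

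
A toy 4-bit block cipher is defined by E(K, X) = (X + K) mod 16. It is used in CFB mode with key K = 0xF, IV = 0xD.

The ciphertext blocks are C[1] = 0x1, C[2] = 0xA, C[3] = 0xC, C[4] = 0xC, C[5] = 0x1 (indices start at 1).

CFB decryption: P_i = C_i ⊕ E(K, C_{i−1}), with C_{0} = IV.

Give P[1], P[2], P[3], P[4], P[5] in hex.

P[1]: E(K, 0xD) = 0xC; 0x1 ⊕ 0xC = 0xD.
P[2]: E(K, 0x1) = 0x0; 0xA ⊕ 0x0 = 0xA.
P[3]: E(K, 0xA) = 0x9; 0xC ⊕ 0x9 = 0x5.
P[4]: E(K, 0xC) = 0xB; 0xC ⊕ 0xB = 0x7.
P[5]: E(K, 0xC) = 0xB; 0x1 ⊕ 0xB = 0xA.

P[1] = 0xD, P[2] = 0xA, P[3] = 0x5, P[4] = 0x7, P[5] = 0xA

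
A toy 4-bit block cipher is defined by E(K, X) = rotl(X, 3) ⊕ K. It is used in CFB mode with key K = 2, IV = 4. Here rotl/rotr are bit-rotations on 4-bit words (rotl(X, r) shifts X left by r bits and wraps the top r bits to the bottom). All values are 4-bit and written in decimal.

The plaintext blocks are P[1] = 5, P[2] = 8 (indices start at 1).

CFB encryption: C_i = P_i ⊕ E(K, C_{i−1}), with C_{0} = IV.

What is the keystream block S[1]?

0

C[1]: E(K, 4) = 0; 5 ⊕ 0 = 5.
So S[1] = 0.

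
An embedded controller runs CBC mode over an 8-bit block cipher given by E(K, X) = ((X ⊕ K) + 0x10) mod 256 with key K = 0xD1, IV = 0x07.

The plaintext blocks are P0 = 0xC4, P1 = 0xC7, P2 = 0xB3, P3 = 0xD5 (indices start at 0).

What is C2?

CBC encryption: C_i = E(K, P_i ⊕ C_{i−1}), with C_{−1} = IV.
C0: P0 ⊕ 0x07 = 0xC3; E(K, 0xC3) = 0x22.
C1: P1 ⊕ 0x22 = 0xE5; E(K, 0xE5) = 0x44.
C2: P2 ⊕ 0x44 = 0xF7; E(K, 0xF7) = 0x36.

C2 = 0x36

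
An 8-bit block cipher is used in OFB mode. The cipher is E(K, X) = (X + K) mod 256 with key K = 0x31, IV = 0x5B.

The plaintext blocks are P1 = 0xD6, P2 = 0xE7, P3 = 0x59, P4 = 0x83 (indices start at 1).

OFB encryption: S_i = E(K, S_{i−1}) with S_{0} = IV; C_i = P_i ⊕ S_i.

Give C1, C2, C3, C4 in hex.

C1: S = E(K, 0x5B) = 0x8C; 0xD6 ⊕ 0x8C = 0x5A.
C2: S = E(K, 0x8C) = 0xBD; 0xE7 ⊕ 0xBD = 0x5A.
C3: S = E(K, 0xBD) = 0xEE; 0x59 ⊕ 0xEE = 0xB7.
C4: S = E(K, 0xEE) = 0x1F; 0x83 ⊕ 0x1F = 0x9C.

C1 = 0x5A, C2 = 0x5A, C3 = 0xB7, C4 = 0x9C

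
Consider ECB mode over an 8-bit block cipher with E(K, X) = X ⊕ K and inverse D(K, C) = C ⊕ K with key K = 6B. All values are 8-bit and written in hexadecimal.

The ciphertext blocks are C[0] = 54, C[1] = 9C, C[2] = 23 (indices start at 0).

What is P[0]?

ECB decryption: P_i = D(K, C_i).
P[0]: D(K, 54) = 3F.

P[0] = 3F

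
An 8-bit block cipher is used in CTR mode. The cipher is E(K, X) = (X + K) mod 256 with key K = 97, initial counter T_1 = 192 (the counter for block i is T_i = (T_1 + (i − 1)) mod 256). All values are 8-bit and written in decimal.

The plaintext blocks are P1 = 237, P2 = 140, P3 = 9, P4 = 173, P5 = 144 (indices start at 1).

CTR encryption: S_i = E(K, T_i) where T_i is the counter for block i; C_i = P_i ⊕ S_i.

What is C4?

C1: T = 192, S = E(K, T) = 33; 237 ⊕ 33 = 204.
C2: T = 193, S = E(K, T) = 34; 140 ⊕ 34 = 174.
C3: T = 194, S = E(K, T) = 35; 9 ⊕ 35 = 42.
C4: T = 195, S = E(K, T) = 36; 173 ⊕ 36 = 137.

C4 = 137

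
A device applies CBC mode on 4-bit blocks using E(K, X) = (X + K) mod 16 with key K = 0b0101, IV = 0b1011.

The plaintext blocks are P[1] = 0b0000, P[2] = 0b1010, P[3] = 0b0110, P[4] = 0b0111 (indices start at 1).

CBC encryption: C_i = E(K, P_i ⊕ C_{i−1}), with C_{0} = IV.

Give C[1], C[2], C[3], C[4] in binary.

C[1] = 0b0000, C[2] = 0b1111, C[3] = 0b1110, C[4] = 0b1110

C[1]: P[1] ⊕ 0b1011 = 0b1011; E(K, 0b1011) = 0b0000.
C[2]: P[2] ⊕ 0b0000 = 0b1010; E(K, 0b1010) = 0b1111.
C[3]: P[3] ⊕ 0b1111 = 0b1001; E(K, 0b1001) = 0b1110.
C[4]: P[4] ⊕ 0b1110 = 0b1001; E(K, 0b1001) = 0b1110.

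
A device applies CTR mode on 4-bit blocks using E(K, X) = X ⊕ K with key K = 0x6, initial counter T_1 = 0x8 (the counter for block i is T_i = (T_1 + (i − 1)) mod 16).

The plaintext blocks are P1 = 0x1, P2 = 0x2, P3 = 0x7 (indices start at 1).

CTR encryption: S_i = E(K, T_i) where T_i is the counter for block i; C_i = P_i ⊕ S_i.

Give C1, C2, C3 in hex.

C1: T = 0x8, S = E(K, T) = 0xE; 0x1 ⊕ 0xE = 0xF.
C2: T = 0x9, S = E(K, T) = 0xF; 0x2 ⊕ 0xF = 0xD.
C3: T = 0xA, S = E(K, T) = 0xC; 0x7 ⊕ 0xC = 0xB.

C1 = 0xF, C2 = 0xD, C3 = 0xB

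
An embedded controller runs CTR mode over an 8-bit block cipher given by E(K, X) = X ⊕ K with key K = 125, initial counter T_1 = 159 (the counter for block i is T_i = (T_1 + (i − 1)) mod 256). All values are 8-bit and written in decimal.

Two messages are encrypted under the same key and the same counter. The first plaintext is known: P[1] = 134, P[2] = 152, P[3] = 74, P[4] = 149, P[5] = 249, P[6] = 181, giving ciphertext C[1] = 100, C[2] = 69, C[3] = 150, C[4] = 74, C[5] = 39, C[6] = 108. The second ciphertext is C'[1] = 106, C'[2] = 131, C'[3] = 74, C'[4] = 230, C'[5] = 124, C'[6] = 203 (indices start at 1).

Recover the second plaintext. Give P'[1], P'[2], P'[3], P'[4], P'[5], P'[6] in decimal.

P'[1] = 136, P'[2] = 94, P'[3] = 150, P'[4] = 57, P'[5] = 162, P'[6] = 18

In CTR with a reused counter, both messages share the same keystream S_i, so C_i ⊕ C'_i = P_i ⊕ P'_i and thus P'_i = P_i ⊕ C_i ⊕ C'_i.
P'[1]: 134 ⊕ 100 ⊕ 106 = 136.
P'[2]: 152 ⊕ 69 ⊕ 131 = 94.
P'[3]: 74 ⊕ 150 ⊕ 74 = 150.
P'[4]: 149 ⊕ 74 ⊕ 230 = 57.
P'[5]: 249 ⊕ 39 ⊕ 124 = 162.
P'[6]: 181 ⊕ 108 ⊕ 203 = 18.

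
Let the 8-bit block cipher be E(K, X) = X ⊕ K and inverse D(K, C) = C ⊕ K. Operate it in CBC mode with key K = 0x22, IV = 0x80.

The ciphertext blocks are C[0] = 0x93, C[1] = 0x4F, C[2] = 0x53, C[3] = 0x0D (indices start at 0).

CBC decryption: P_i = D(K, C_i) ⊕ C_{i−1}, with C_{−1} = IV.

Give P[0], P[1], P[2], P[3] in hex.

P[0] = 0x31, P[1] = 0xFE, P[2] = 0x3E, P[3] = 0x7C

P[0]: D(K, 0x93) = 0xB1; 0xB1 ⊕ 0x80 = 0x31.
P[1]: D(K, 0x4F) = 0x6D; 0x6D ⊕ 0x93 = 0xFE.
P[2]: D(K, 0x53) = 0x71; 0x71 ⊕ 0x4F = 0x3E.
P[3]: D(K, 0x0D) = 0x2F; 0x2F ⊕ 0x53 = 0x7C.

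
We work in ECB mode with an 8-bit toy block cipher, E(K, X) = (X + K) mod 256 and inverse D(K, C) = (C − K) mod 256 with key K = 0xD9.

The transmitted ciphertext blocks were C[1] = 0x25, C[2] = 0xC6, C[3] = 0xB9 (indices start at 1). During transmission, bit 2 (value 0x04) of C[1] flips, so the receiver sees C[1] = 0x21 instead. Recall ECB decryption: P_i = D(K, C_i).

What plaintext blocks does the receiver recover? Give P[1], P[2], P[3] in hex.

P[1] = 0x48, P[2] = 0xED, P[3] = 0xE0

Only C[1] changed, to 0x21. In ECB, a change in C_i affects only P_i. Decrypting the received ciphertext:
P[1]: D(K, 0x21) = 0x48.
P[2]: D(K, 0xC6) = 0xED.
P[3]: D(K, 0xB9) = 0xE0.
Blocks that differ from the original plaintext: P[1].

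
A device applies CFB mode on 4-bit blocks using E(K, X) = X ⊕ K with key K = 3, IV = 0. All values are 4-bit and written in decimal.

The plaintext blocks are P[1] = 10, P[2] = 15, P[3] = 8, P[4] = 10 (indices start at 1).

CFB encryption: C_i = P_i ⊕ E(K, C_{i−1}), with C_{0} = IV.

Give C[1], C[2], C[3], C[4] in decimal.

C[1] = 9, C[2] = 5, C[3] = 14, C[4] = 7

C[1]: E(K, 0) = 3; 10 ⊕ 3 = 9.
C[2]: E(K, 9) = 10; 15 ⊕ 10 = 5.
C[3]: E(K, 5) = 6; 8 ⊕ 6 = 14.
C[4]: E(K, 14) = 13; 10 ⊕ 13 = 7.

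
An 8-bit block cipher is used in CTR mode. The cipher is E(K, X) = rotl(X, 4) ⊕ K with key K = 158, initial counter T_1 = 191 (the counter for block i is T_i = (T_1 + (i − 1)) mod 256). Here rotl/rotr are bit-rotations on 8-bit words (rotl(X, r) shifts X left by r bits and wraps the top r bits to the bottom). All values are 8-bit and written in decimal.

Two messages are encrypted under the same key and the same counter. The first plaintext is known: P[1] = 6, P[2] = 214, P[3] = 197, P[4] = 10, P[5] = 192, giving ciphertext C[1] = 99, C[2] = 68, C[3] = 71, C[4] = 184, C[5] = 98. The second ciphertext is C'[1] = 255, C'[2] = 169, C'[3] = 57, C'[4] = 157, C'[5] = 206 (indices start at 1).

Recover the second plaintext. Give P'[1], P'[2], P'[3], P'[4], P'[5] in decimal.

P'[1] = 154, P'[2] = 59, P'[3] = 187, P'[4] = 47, P'[5] = 108

In CTR with a reused counter, both messages share the same keystream S_i, so C_i ⊕ C'_i = P_i ⊕ P'_i and thus P'_i = P_i ⊕ C_i ⊕ C'_i.
P'[1]: 6 ⊕ 99 ⊕ 255 = 154.
P'[2]: 214 ⊕ 68 ⊕ 169 = 59.
P'[3]: 197 ⊕ 71 ⊕ 57 = 187.
P'[4]: 10 ⊕ 184 ⊕ 157 = 47.
P'[5]: 192 ⊕ 98 ⊕ 206 = 108.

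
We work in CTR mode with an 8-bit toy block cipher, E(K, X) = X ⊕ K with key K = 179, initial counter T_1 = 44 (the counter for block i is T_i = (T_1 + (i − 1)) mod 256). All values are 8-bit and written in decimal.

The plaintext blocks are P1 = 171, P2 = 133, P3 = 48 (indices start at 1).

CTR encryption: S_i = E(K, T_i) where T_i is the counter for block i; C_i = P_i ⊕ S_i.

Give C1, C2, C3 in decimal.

C1 = 52, C2 = 27, C3 = 173

C1: T = 44, S = E(K, T) = 159; 171 ⊕ 159 = 52.
C2: T = 45, S = E(K, T) = 158; 133 ⊕ 158 = 27.
C3: T = 46, S = E(K, T) = 157; 48 ⊕ 157 = 173.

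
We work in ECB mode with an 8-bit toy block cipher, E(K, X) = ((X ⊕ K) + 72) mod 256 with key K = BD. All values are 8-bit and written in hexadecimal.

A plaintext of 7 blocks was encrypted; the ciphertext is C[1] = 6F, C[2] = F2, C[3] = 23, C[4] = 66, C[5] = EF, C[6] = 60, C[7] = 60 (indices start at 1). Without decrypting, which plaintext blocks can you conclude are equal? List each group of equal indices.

ECB encrypts each block independently with the same key, so equal ciphertext blocks imply equal plaintext blocks.
C[6] = C[7] = 60, so P[6] = P[7].

P[6] = P[7]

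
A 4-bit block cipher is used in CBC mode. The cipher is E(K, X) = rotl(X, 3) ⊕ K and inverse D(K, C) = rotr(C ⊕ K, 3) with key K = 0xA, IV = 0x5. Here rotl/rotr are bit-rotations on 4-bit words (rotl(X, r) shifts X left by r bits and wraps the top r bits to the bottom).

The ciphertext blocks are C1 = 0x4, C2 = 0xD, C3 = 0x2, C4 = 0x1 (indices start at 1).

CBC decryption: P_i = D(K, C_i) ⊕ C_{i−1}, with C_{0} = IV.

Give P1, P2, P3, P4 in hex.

P1: D(K, 0x4) = 0xD; 0xD ⊕ 0x5 = 0x8.
P2: D(K, 0xD) = 0xE; 0xE ⊕ 0x4 = 0xA.
P3: D(K, 0x2) = 0x1; 0x1 ⊕ 0xD = 0xC.
P4: D(K, 0x1) = 0x7; 0x7 ⊕ 0x2 = 0x5.

P1 = 0x8, P2 = 0xA, P3 = 0xC, P4 = 0x5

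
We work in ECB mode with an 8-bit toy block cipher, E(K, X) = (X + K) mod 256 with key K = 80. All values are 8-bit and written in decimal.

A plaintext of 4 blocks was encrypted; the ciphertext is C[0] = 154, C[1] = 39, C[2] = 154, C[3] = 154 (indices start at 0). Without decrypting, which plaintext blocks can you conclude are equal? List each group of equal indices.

ECB encrypts each block independently with the same key, so equal ciphertext blocks imply equal plaintext blocks.
C[0] = C[2] = C[3] = 154, so P[0] = P[2] = P[3].

P[0] = P[2] = P[3]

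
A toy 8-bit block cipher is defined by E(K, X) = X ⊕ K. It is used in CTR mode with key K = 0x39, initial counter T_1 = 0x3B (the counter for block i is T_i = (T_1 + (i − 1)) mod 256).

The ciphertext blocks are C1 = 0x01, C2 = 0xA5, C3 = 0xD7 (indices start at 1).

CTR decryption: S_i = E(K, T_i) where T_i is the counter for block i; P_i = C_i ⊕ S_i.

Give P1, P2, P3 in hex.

P1: T = 0x3B, S = E(K, T) = 0x02; 0x01 ⊕ 0x02 = 0x03.
P2: T = 0x3C, S = E(K, T) = 0x05; 0xA5 ⊕ 0x05 = 0xA0.
P3: T = 0x3D, S = E(K, T) = 0x04; 0xD7 ⊕ 0x04 = 0xD3.

P1 = 0x03, P2 = 0xA0, P3 = 0xD3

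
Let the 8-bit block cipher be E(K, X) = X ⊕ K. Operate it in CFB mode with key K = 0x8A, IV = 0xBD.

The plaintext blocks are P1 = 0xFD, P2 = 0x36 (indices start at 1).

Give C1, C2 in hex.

CFB encryption: C_i = P_i ⊕ E(K, C_{i−1}), with C_{0} = IV.
C1: E(K, 0xBD) = 0x37; 0xFD ⊕ 0x37 = 0xCA.
C2: E(K, 0xCA) = 0x40; 0x36 ⊕ 0x40 = 0x76.

C1 = 0xCA, C2 = 0x76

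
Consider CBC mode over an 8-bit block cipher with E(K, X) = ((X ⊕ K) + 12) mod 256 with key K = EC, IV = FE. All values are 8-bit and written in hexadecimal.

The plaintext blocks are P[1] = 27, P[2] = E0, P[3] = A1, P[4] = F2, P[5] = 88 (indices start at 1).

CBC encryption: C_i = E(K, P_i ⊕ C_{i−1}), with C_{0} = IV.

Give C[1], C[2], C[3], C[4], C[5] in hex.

C[1]: P[1] ⊕ FE = D9; E(K, D9) = 47.
C[2]: P[2] ⊕ 47 = A7; E(K, A7) = 5D.
C[3]: P[3] ⊕ 5D = FC; E(K, FC) = 22.
C[4]: P[4] ⊕ 22 = D0; E(K, D0) = 4E.
C[5]: P[5] ⊕ 4E = C6; E(K, C6) = 3C.

C[1] = 47, C[2] = 5D, C[3] = 22, C[4] = 4E, C[5] = 3C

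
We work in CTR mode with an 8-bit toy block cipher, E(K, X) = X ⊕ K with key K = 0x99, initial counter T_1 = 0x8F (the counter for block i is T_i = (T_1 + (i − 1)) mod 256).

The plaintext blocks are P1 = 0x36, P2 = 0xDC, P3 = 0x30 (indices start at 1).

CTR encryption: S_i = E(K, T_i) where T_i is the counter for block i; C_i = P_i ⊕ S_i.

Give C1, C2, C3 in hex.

C1: T = 0x8F, S = E(K, T) = 0x16; 0x36 ⊕ 0x16 = 0x20.
C2: T = 0x90, S = E(K, T) = 0x09; 0xDC ⊕ 0x09 = 0xD5.
C3: T = 0x91, S = E(K, T) = 0x08; 0x30 ⊕ 0x08 = 0x38.

C1 = 0x20, C2 = 0xD5, C3 = 0x38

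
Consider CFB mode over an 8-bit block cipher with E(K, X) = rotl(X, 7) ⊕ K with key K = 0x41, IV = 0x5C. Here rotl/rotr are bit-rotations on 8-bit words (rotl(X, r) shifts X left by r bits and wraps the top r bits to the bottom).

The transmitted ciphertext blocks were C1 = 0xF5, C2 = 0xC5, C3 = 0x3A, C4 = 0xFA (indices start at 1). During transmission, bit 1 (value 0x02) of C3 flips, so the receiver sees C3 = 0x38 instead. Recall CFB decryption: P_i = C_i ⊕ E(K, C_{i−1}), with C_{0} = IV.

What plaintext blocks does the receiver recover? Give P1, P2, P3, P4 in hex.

P1 = 0x9A, P2 = 0x7E, P3 = 0x9B, P4 = 0xA7

Only C3 changed, to 0x38. In CFB, a change in C_i flips the same bit in P_i and garbles P_{i+1}. Decrypting the received ciphertext:
P1: E(K, 0x5C) = 0x6F; 0xF5 ⊕ 0x6F = 0x9A.
P2: E(K, 0xF5) = 0xBB; 0xC5 ⊕ 0xBB = 0x7E.
P3: E(K, 0xC5) = 0xA3; 0x38 ⊕ 0xA3 = 0x9B.
P4: E(K, 0x38) = 0x5D; 0xFA ⊕ 0x5D = 0xA7.
Blocks that differ from the original plaintext: P3, P4.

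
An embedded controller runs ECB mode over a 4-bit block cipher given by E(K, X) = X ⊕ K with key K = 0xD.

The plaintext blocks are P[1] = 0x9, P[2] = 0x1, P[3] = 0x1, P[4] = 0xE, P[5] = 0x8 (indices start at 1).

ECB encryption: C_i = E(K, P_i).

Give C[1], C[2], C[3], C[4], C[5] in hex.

C[1] = 0x4, C[2] = 0xC, C[3] = 0xC, C[4] = 0x3, C[5] = 0x5

C[1]: E(K, 0x9) = 0x4.
C[2]: E(K, 0x1) = 0xC.
C[3]: E(K, 0x1) = 0xC.
C[4]: E(K, 0xE) = 0x3.
C[5]: E(K, 0x8) = 0x5.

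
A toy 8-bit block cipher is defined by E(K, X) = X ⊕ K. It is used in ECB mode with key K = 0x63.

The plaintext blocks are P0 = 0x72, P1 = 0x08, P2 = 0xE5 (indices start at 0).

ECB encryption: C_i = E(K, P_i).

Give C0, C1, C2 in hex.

C0 = 0x11, C1 = 0x6B, C2 = 0x86

C0: E(K, 0x72) = 0x11.
C1: E(K, 0x08) = 0x6B.
C2: E(K, 0xE5) = 0x86.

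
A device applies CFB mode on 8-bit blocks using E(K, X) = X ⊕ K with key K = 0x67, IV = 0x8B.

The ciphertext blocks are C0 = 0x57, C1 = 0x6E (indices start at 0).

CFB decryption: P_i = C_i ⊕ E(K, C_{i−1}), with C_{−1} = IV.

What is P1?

P1 = 0x5E

P1: E(K, 0x57) = 0x30; 0x6E ⊕ 0x30 = 0x5E.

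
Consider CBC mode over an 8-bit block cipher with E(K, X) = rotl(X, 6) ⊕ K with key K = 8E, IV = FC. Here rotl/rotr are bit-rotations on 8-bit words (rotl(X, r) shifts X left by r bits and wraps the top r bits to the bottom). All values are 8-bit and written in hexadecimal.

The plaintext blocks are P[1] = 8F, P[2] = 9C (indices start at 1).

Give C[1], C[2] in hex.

C[1] = 52, C[2] = 3D

CBC encryption: C_i = E(K, P_i ⊕ C_{i−1}), with C_{0} = IV.
C[1]: P[1] ⊕ FC = 73; E(K, 73) = 52.
C[2]: P[2] ⊕ 52 = CE; E(K, CE) = 3D.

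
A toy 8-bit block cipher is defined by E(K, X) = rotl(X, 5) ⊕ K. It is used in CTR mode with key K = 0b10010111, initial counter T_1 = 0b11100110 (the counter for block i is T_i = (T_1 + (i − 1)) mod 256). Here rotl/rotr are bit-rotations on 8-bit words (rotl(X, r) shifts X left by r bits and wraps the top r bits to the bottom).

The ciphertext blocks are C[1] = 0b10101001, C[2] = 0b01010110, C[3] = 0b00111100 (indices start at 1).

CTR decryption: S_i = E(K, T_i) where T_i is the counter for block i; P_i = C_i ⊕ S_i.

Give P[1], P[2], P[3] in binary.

P[1] = 0b11100010, P[2] = 0b00111101, P[3] = 0b10110110

P[1]: T = 0b11100110, S = E(K, T) = 0b01001011; 0b10101001 ⊕ 0b01001011 = 0b11100010.
P[2]: T = 0b11100111, S = E(K, T) = 0b01101011; 0b01010110 ⊕ 0b01101011 = 0b00111101.
P[3]: T = 0b11101000, S = E(K, T) = 0b10001010; 0b00111100 ⊕ 0b10001010 = 0b10110110.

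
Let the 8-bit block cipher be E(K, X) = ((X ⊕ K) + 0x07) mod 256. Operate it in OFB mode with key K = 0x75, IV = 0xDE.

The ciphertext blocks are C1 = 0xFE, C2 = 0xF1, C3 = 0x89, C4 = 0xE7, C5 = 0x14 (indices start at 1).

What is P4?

P4 = 0x59

OFB decryption: S_i = E(K, S_{i−1}) with S_{0} = IV; P_i = C_i ⊕ S_i.
P1: S = E(K, 0xDE) = 0xB2; 0xFE ⊕ 0xB2 = 0x4C.
P2: S = E(K, 0xB2) = 0xCE; 0xF1 ⊕ 0xCE = 0x3F.
P3: S = E(K, 0xCE) = 0xC2; 0x89 ⊕ 0xC2 = 0x4B.
P4: S = E(K, 0xC2) = 0xBE; 0xE7 ⊕ 0xBE = 0x59.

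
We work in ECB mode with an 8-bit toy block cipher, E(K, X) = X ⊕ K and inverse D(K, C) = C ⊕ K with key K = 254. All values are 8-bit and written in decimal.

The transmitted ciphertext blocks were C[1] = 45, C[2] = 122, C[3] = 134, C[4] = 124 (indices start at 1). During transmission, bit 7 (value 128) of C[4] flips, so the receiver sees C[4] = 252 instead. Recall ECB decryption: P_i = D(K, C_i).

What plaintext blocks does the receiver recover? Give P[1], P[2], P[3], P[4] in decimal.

P[1] = 211, P[2] = 132, P[3] = 120, P[4] = 2

Only C[4] changed, to 252. In ECB, a change in C_i affects only P_i. Decrypting the received ciphertext:
P[1]: D(K, 45) = 211.
P[2]: D(K, 122) = 132.
P[3]: D(K, 134) = 120.
P[4]: D(K, 252) = 2.
Blocks that differ from the original plaintext: P[4].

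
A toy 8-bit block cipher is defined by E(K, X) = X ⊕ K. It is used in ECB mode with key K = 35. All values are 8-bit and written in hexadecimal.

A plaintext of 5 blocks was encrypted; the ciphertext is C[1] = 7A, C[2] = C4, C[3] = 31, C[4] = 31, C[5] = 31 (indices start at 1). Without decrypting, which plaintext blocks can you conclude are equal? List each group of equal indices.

ECB encrypts each block independently with the same key, so equal ciphertext blocks imply equal plaintext blocks.
C[3] = C[4] = C[5] = 31, so P[3] = P[4] = P[5].

P[3] = P[4] = P[5]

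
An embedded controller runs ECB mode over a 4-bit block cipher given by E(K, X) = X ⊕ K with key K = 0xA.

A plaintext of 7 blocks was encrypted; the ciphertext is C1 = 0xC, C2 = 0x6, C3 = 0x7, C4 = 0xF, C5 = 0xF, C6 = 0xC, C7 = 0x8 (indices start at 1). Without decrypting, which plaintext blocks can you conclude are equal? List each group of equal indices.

P1 = P6; P4 = P5

ECB encrypts each block independently with the same key, so equal ciphertext blocks imply equal plaintext blocks.
C1 = C6 = 0xC, so P1 = P6.
C4 = C5 = 0xF, so P4 = P5.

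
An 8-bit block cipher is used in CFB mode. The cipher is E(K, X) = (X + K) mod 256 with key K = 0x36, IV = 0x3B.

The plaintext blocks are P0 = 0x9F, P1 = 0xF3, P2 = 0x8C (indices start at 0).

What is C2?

C2 = 0x81

CFB encryption: C_i = P_i ⊕ E(K, C_{i−1}), with C_{−1} = IV.
C0: E(K, 0x3B) = 0x71; 0x9F ⊕ 0x71 = 0xEE.
C1: E(K, 0xEE) = 0x24; 0xF3 ⊕ 0x24 = 0xD7.
C2: E(K, 0xD7) = 0x0D; 0x8C ⊕ 0x0D = 0x81.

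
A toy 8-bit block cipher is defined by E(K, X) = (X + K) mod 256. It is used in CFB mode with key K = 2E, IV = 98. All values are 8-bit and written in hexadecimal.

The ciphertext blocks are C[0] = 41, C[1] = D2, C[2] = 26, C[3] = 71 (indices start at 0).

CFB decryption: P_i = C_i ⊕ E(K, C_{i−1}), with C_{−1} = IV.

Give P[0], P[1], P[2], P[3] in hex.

P[0] = 87, P[1] = BD, P[2] = 26, P[3] = 25

P[0]: E(K, 98) = C6; 41 ⊕ C6 = 87.
P[1]: E(K, 41) = 6F; D2 ⊕ 6F = BD.
P[2]: E(K, D2) = 00; 26 ⊕ 00 = 26.
P[3]: E(K, 26) = 54; 71 ⊕ 54 = 25.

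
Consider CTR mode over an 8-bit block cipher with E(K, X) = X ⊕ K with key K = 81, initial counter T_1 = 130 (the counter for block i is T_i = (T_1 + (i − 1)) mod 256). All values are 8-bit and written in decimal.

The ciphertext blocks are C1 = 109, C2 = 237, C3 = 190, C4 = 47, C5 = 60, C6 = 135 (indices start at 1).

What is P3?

P3 = 107

CTR decryption: S_i = E(K, T_i) where T_i is the counter for block i; P_i = C_i ⊕ S_i.
P3: T = 132, S = E(K, T) = 213; 190 ⊕ 213 = 107.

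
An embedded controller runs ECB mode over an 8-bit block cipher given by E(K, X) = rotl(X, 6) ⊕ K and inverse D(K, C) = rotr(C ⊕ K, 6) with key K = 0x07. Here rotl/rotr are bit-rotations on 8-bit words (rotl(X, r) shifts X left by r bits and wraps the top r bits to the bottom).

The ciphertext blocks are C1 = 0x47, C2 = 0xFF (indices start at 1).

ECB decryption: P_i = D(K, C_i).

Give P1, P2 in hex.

P1 = 0x01, P2 = 0xE3

P1: D(K, 0x47) = 0x01.
P2: D(K, 0xFF) = 0xE3.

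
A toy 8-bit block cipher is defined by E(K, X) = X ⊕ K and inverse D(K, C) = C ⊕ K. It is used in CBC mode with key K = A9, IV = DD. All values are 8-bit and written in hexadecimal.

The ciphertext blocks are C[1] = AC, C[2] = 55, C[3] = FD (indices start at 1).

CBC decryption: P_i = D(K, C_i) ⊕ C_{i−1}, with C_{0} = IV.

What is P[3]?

P[3]: D(K, FD) = 54; 54 ⊕ 55 = 01.

P[3] = 01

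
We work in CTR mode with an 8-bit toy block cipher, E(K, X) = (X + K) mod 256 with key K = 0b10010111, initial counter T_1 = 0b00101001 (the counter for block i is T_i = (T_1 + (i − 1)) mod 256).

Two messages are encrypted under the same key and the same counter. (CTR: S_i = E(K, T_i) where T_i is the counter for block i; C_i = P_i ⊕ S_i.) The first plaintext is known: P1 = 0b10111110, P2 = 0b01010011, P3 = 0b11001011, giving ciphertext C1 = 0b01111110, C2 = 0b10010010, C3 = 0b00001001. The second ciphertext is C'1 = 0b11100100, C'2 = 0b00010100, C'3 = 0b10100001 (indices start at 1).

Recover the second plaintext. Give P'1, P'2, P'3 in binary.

In CTR with a reused counter, both messages share the same keystream S_i, so C_i ⊕ C'_i = P_i ⊕ P'_i and thus P'_i = P_i ⊕ C_i ⊕ C'_i.
P'1: 0b10111110 ⊕ 0b01111110 ⊕ 0b11100100 = 0b00100100.
P'2: 0b01010011 ⊕ 0b10010010 ⊕ 0b00010100 = 0b11010101.
P'3: 0b11001011 ⊕ 0b00001001 ⊕ 0b10100001 = 0b01100011.

P'1 = 0b00100100, P'2 = 0b11010101, P'3 = 0b01100011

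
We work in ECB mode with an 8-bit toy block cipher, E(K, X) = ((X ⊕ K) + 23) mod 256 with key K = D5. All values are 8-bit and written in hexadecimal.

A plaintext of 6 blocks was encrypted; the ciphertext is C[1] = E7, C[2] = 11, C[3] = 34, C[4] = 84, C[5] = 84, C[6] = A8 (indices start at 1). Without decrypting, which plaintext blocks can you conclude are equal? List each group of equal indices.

P[4] = P[5]

ECB encrypts each block independently with the same key, so equal ciphertext blocks imply equal plaintext blocks.
C[4] = C[5] = 84, so P[4] = P[5].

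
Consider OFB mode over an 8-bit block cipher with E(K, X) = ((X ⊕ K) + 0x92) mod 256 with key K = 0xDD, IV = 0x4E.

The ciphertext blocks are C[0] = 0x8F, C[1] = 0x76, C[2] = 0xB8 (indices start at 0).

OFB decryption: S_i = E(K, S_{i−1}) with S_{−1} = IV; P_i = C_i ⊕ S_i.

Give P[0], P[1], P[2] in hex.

P[0]: S = E(K, 0x4E) = 0x25; 0x8F ⊕ 0x25 = 0xAA.
P[1]: S = E(K, 0x25) = 0x8A; 0x76 ⊕ 0x8A = 0xFC.
P[2]: S = E(K, 0x8A) = 0xE9; 0xB8 ⊕ 0xE9 = 0x51.

P[0] = 0xAA, P[1] = 0xFC, P[2] = 0x51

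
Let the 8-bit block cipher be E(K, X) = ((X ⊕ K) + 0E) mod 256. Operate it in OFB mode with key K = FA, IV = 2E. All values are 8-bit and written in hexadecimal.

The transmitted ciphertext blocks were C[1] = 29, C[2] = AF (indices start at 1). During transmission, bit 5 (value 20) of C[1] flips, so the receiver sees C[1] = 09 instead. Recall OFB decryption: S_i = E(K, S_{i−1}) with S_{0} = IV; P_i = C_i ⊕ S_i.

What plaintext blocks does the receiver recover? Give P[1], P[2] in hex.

Only C[1] changed, to 09. In OFB, a change in C_i flips the same bit in P_i only; the keystream is unaffected. Decrypting the received ciphertext:
P[1]: S = E(K, 2E) = E2; 09 ⊕ E2 = EB.
P[2]: S = E(K, E2) = 26; AF ⊕ 26 = 89.
Blocks that differ from the original plaintext: P[1].

P[1] = EB, P[2] = 89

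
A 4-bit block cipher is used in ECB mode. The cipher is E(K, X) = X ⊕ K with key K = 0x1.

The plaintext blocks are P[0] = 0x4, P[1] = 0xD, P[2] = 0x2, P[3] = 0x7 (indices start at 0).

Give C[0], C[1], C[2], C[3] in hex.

C[0] = 0x5, C[1] = 0xC, C[2] = 0x3, C[3] = 0x6

ECB encryption: C_i = E(K, P_i).
C[0]: E(K, 0x4) = 0x5.
C[1]: E(K, 0xD) = 0xC.
C[2]: E(K, 0x2) = 0x3.
C[3]: E(K, 0x7) = 0x6.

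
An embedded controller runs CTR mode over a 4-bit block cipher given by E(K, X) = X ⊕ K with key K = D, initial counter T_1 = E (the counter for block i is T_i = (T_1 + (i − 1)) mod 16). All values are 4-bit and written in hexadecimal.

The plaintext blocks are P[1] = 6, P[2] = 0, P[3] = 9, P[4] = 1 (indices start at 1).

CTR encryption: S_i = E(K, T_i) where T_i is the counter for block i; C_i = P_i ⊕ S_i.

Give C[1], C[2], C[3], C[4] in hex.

C[1] = 5, C[2] = 2, C[3] = 4, C[4] = D

C[1]: T = E, S = E(K, T) = 3; 6 ⊕ 3 = 5.
C[2]: T = F, S = E(K, T) = 2; 0 ⊕ 2 = 2.
C[3]: T = 0, S = E(K, T) = D; 9 ⊕ D = 4.
C[4]: T = 1, S = E(K, T) = C; 1 ⊕ C = D.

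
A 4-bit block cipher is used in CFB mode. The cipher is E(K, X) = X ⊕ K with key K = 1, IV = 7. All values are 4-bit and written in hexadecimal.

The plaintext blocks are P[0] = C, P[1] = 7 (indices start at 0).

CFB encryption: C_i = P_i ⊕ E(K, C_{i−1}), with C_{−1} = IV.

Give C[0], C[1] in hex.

C[0]: E(K, 7) = 6; C ⊕ 6 = A.
C[1]: E(K, A) = B; 7 ⊕ B = C.

C[0] = A, C[1] = C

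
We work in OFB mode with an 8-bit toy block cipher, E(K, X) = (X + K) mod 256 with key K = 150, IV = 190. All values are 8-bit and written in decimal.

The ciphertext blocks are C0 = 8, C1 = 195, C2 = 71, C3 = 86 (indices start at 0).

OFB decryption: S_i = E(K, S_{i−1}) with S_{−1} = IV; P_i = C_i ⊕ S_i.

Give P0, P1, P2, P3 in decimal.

P0: S = E(K, 190) = 84; 8 ⊕ 84 = 92.
P1: S = E(K, 84) = 234; 195 ⊕ 234 = 41.
P2: S = E(K, 234) = 128; 71 ⊕ 128 = 199.
P3: S = E(K, 128) = 22; 86 ⊕ 22 = 64.

P0 = 92, P1 = 41, P2 = 199, P3 = 64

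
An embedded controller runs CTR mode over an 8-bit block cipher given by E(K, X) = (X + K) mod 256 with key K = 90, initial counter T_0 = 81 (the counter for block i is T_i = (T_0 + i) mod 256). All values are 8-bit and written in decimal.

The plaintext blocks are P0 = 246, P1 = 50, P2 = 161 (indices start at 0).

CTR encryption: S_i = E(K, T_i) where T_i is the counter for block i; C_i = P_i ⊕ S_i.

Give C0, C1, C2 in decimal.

C0 = 93, C1 = 158, C2 = 12

C0: T = 81, S = E(K, T) = 171; 246 ⊕ 171 = 93.
C1: T = 82, S = E(K, T) = 172; 50 ⊕ 172 = 158.
C2: T = 83, S = E(K, T) = 173; 161 ⊕ 173 = 12.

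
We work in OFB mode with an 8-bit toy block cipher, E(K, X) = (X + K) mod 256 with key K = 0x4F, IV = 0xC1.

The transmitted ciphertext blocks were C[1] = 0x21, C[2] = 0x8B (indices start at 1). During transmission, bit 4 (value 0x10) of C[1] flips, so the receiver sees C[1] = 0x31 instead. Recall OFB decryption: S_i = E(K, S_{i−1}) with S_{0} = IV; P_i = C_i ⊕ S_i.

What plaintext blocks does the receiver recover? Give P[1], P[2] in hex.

P[1] = 0x21, P[2] = 0xD4

Only C[1] changed, to 0x31. In OFB, a change in C_i flips the same bit in P_i only; the keystream is unaffected. Decrypting the received ciphertext:
P[1]: S = E(K, 0xC1) = 0x10; 0x31 ⊕ 0x10 = 0x21.
P[2]: S = E(K, 0x10) = 0x5F; 0x8B ⊕ 0x5F = 0xD4.
Blocks that differ from the original plaintext: P[1].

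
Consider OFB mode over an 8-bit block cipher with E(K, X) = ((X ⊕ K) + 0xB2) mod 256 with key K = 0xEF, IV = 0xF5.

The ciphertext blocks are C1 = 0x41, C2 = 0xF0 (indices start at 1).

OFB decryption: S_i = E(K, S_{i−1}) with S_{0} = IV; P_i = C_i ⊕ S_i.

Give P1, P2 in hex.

P1 = 0x8D, P2 = 0x25

P1: S = E(K, 0xF5) = 0xCC; 0x41 ⊕ 0xCC = 0x8D.
P2: S = E(K, 0xCC) = 0xD5; 0xF0 ⊕ 0xD5 = 0x25.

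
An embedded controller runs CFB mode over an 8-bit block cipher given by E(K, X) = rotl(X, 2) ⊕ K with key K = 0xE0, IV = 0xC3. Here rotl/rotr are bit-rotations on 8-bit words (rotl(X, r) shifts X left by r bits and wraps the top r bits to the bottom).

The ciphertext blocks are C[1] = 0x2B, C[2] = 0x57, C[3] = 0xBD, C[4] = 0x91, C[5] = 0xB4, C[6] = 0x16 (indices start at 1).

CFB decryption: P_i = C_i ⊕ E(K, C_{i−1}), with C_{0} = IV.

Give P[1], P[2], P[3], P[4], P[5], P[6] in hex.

P[1]: E(K, 0xC3) = 0xEF; 0x2B ⊕ 0xEF = 0xC4.
P[2]: E(K, 0x2B) = 0x4C; 0x57 ⊕ 0x4C = 0x1B.
P[3]: E(K, 0x57) = 0xBD; 0xBD ⊕ 0xBD = 0x00.
P[4]: E(K, 0xBD) = 0x16; 0x91 ⊕ 0x16 = 0x87.
P[5]: E(K, 0x91) = 0xA6; 0xB4 ⊕ 0xA6 = 0x12.
P[6]: E(K, 0xB4) = 0x32; 0x16 ⊕ 0x32 = 0x24.

P[1] = 0xC4, P[2] = 0x1B, P[3] = 0x00, P[4] = 0x87, P[5] = 0x12, P[6] = 0x24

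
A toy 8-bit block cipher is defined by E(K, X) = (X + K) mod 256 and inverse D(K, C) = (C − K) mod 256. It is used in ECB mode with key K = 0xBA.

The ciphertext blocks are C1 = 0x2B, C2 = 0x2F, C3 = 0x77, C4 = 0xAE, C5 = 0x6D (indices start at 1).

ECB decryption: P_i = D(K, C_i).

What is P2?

P2 = 0x75

P2: D(K, 0x2F) = 0x75.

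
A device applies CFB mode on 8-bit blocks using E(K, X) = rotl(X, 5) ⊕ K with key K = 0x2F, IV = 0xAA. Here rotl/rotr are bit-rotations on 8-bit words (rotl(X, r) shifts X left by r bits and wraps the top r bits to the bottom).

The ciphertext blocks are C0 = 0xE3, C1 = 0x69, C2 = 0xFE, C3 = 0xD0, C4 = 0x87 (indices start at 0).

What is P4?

CFB decryption: P_i = C_i ⊕ E(K, C_{i−1}), with C_{−1} = IV.
P4: E(K, 0xD0) = 0x35; 0x87 ⊕ 0x35 = 0xB2.

P4 = 0xB2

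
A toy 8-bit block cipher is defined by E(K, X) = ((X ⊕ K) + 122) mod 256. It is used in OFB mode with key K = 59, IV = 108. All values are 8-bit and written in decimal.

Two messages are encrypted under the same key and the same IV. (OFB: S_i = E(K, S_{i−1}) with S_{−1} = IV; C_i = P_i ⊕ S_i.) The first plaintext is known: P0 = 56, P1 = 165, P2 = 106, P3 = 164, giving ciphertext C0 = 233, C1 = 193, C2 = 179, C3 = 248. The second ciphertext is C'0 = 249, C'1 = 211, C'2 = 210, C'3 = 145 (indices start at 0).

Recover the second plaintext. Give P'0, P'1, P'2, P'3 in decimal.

P'0 = 40, P'1 = 183, P'2 = 11, P'3 = 205

In OFB with a reused IV, both messages share the same keystream S_i, so C_i ⊕ C'_i = P_i ⊕ P'_i and thus P'_i = P_i ⊕ C_i ⊕ C'_i.
P'0: 56 ⊕ 233 ⊕ 249 = 40.
P'1: 165 ⊕ 193 ⊕ 211 = 183.
P'2: 106 ⊕ 179 ⊕ 210 = 11.
P'3: 164 ⊕ 248 ⊕ 145 = 205.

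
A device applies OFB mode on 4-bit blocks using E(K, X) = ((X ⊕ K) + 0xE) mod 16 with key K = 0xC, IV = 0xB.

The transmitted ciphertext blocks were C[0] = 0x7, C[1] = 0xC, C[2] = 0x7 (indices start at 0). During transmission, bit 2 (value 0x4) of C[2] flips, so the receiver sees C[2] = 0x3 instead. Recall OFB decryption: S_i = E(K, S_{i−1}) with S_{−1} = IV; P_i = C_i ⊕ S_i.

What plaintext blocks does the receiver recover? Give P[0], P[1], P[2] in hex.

P[0] = 0x2, P[1] = 0xB, P[2] = 0xA

Only C[2] changed, to 0x3. In OFB, a change in C_i flips the same bit in P_i only; the keystream is unaffected. Decrypting the received ciphertext:
P[0]: S = E(K, 0xB) = 0x5; 0x7 ⊕ 0x5 = 0x2.
P[1]: S = E(K, 0x5) = 0x7; 0xC ⊕ 0x7 = 0xB.
P[2]: S = E(K, 0x7) = 0x9; 0x3 ⊕ 0x9 = 0xA.
Blocks that differ from the original plaintext: P[2].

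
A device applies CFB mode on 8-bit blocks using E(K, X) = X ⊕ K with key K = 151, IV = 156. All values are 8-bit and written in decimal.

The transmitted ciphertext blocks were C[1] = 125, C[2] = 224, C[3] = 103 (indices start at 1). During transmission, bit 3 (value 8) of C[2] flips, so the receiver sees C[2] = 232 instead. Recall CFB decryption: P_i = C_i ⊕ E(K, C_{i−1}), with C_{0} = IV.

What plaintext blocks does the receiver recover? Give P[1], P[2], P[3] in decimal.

P[1] = 118, P[2] = 2, P[3] = 24

Only C[2] changed, to 232. In CFB, a change in C_i flips the same bit in P_i and garbles P_{i+1}. Decrypting the received ciphertext:
P[1]: E(K, 156) = 11; 125 ⊕ 11 = 118.
P[2]: E(K, 125) = 234; 232 ⊕ 234 = 2.
P[3]: E(K, 232) = 127; 103 ⊕ 127 = 24.
Blocks that differ from the original plaintext: P[2], P[3].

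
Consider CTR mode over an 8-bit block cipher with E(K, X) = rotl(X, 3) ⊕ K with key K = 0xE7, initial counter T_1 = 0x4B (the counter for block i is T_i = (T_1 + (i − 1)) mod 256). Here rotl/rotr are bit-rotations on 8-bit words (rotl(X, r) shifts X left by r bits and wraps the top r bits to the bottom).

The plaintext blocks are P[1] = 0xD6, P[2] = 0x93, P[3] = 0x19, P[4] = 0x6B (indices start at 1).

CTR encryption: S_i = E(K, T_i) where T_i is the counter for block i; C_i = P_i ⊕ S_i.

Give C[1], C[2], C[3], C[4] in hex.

C[1] = 0x6B, C[2] = 0x16, C[3] = 0x94, C[4] = 0xFE

C[1]: T = 0x4B, S = E(K, T) = 0xBD; 0xD6 ⊕ 0xBD = 0x6B.
C[2]: T = 0x4C, S = E(K, T) = 0x85; 0x93 ⊕ 0x85 = 0x16.
C[3]: T = 0x4D, S = E(K, T) = 0x8D; 0x19 ⊕ 0x8D = 0x94.
C[4]: T = 0x4E, S = E(K, T) = 0x95; 0x6B ⊕ 0x95 = 0xFE.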